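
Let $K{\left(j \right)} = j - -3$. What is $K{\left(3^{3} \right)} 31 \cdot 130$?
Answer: $120900$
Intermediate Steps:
$K{\left(j \right)} = 3 + j$ ($K{\left(j \right)} = j + 3 = 3 + j$)
$K{\left(3^{3} \right)} 31 \cdot 130 = \left(3 + 3^{3}\right) 31 \cdot 130 = \left(3 + 27\right) 31 \cdot 130 = 30 \cdot 31 \cdot 130 = 930 \cdot 130 = 120900$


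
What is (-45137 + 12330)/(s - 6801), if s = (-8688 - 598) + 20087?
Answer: -32807/4000 ≈ -8.2018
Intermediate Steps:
s = 10801 (s = -9286 + 20087 = 10801)
(-45137 + 12330)/(s - 6801) = (-45137 + 12330)/(10801 - 6801) = -32807/4000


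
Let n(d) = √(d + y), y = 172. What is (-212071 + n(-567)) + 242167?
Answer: 30096 + I*√395 ≈ 30096.0 + 19.875*I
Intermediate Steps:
n(d) = √(172 + d) (n(d) = √(d + 172) = √(172 + d))
(-212071 + n(-567)) + 242167 = (-212071 + √(172 - 567)) + 242167 = (-212071 + √(-395)) + 242167 = (-212071 + I*√395) + 242167 = 30096 + I*√395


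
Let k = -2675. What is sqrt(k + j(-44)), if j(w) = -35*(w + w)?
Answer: 9*sqrt(5) ≈ 20.125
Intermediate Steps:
j(w) = -70*w
sqrt(k + j(-44)) = sqrt(-2675 - 70*(-44)) = sqrt(-2675 + 3080) = sqrt(405) = 9*sqrt(5)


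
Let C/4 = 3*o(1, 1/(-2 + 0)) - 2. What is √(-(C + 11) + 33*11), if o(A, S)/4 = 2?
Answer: 2*√66 ≈ 16.248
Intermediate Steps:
o(A, S) = 8 (o(A, S) = 4*2 = 8)
C = 88 (C = 4*(3*8 - 2) = 4*(24 - 2) = 4*22 = 88)
√(-(C + 11) + 33*11) = √(-(88 + 11) + 33*11) = √(-1*99 + 363) = √(-99 + 363) = √264 = 2*√66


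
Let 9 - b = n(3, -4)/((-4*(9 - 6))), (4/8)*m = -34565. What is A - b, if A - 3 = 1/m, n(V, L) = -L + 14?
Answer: -259238/34565 ≈ -7.5000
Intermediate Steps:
n(V, L) = 14 - L
m = -69130 (m = 2*(-34565) = -69130)
b = 21/2 (b = 9 - (14 - 1*(-4))/((-4*(9 - 6))) = 9 - (14 + 4)/((-4*3)) = 9 - 18/(-12) = 9 - (-1)*18/12 = 9 - 1*(-3/2) = 9 + 3/2 = 21/2 ≈ 10.500)
A = 207389/69130 (A = 3 + 1/(-69130) = 3 - 1/69130 = 207389/69130 ≈ 3.0000)
A - b = 207389/69130 - 1*21/2 = 207389/69130 - 21/2 = -259238/34565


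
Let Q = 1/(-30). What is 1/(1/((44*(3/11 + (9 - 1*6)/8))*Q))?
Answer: -19/20 ≈ -0.95000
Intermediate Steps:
Q = -1/30 ≈ -0.033333
1/(1/((44*(3/11 + (9 - 1*6)/8))*Q)) = 1/(1/((44*(3/11 + (9 - 1*6)/8))*(-1/30))) = 1/(1/((44*(3*(1/11) + (9 - 6)*(⅛)))*(-1/30))) = 1/(1/((44*(3/11 + 3*(⅛)))*(-1/30))) = 1/(1/((44*(3/11 + 3/8))*(-1/30))) = 1/(1/((44*(57/88))*(-1/30))) = 1/(1/((57/2)*(-1/30))) = 1/(1/(-19/20)) = 1/(-20/19) = -19/20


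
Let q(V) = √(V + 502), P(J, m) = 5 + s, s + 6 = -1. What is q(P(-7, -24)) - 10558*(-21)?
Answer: 221718 + 10*√5 ≈ 2.2174e+5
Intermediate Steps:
s = -7 (s = -6 - 1 = -7)
P(J, m) = -2 (P(J, m) = 5 - 7 = -2)
q(V) = √(502 + V)
q(P(-7, -24)) - 10558*(-21) = √(502 - 2) - 10558*(-21) = √500 + 221718 = 10*√5 + 221718 = 221718 + 10*√5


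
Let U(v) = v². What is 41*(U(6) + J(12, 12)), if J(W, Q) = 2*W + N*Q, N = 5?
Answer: 4920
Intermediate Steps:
J(W, Q) = 2*W + 5*Q
41*(U(6) + J(12, 12)) = 41*(6² + (2*12 + 5*12)) = 41*(36 + (24 + 60)) = 41*(36 + 84) = 41*120 = 4920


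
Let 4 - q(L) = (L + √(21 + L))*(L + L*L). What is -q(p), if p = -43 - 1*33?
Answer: -433204 + 5700*I*√55 ≈ -4.332e+5 + 42272.0*I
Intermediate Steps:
p = -76 (p = -43 - 33 = -76)
q(L) = 4 - (L + L²)*(L + √(21 + L)) (q(L) = 4 - (L + √(21 + L))*(L + L*L) = 4 - (L + √(21 + L))*(L + L²) = 4 - (L + L²)*(L + √(21 + L)))
-q(p) = -(4 - 1*(-76)² - 1*(-76)³ - 1*(-76)*√(21 - 76) - 1*(-76)²*√(21 - 76)) = -(4 - 1*5776 - 1*(-438976) - 1*(-76)*√(-55) - 1*5776*√(-55)) = -(4 - 5776 + 438976 - 1*(-76)*I*√55 - 1*5776*I*√55) = -(4 - 5776 + 438976 + 76*I*√55 - 5776*I*√55) = -(433204 - 5700*I*√55) = -433204 + 5700*I*√55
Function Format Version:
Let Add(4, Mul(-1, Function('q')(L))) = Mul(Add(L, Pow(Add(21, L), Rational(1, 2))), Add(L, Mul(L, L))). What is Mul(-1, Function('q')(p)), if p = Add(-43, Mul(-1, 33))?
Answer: Add(-433204, Mul(5700, I, Pow(55, Rational(1, 2)))) ≈ Add(-4.3320e+5, Mul(42272., I))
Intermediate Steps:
p = -76 (p = Add(-43, -33) = -76)
Function('q')(L) = Add(4, Mul(-1, Add(L, Pow(L, 2)), Add(L, Pow(Add(21, L), Rational(1, 2))))) (Function('q')(L) = Add(4, Mul(-1, Mul(Add(L, Pow(Add(21, L), Rational(1, 2))), Add(L, Mul(L, L))))) = Add(4, Mul(-1, Mul(Add(L, Pow(Add(21, L), Rational(1, 2))), Add(L, Pow(L, 2))))) = Add(4, Mul(-1, Mul(Add(L, Pow(L, 2)), Add(L, Pow(Add(21, L), Rational(1, 2)))))) = Add(4, Mul(-1, Add(L, Pow(L, 2)), Add(L, Pow(Add(21, L), Rational(1, 2))))))
Mul(-1, Function('q')(p)) = Mul(-1, Add(4, Mul(-1, Pow(-76, 2)), Mul(-1, Pow(-76, 3)), Mul(-1, -76, Pow(Add(21, -76), Rational(1, 2))), Mul(-1, Pow(-76, 2), Pow(Add(21, -76), Rational(1, 2))))) = Mul(-1, Add(4, Mul(-1, 5776), Mul(-1, -438976), Mul(-1, -76, Pow(-55, Rational(1, 2))), Mul(-1, 5776, Pow(-55, Rational(1, 2))))) = Mul(-1, Add(4, -5776, 438976, Mul(-1, -76, Mul(I, Pow(55, Rational(1, 2)))), Mul(-1, 5776, Mul(I, Pow(55, Rational(1, 2)))))) = Mul(-1, Add(4, -5776, 438976, Mul(76, I, Pow(55, Rational(1, 2))), Mul(-5776, I, Pow(55, Rational(1, 2))))) = Mul(-1, Add(433204, Mul(-5700, I, Pow(55, Rational(1, 2))))) = Add(-433204, Mul(5700, I, Pow(55, Rational(1, 2))))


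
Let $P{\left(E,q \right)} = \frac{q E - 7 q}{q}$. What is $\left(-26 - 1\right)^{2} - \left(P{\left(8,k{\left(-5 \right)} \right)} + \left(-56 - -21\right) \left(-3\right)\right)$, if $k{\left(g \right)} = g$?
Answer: $623$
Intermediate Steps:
$P{\left(E,q \right)} = \frac{- 7 q + E q}{q}$ ($P{\left(E,q \right)} = \frac{E q - 7 q}{q} = \frac{- 7 q + E q}{q}$)
$\left(-26 - 1\right)^{2} - \left(P{\left(8,k{\left(-5 \right)} \right)} + \left(-56 - -21\right) \left(-3\right)\right) = \left(-26 - 1\right)^{2} - \left(\left(-7 + 8\right) + \left(-56 - -21\right) \left(-3\right)\right) = \left(-27\right)^{2} - \left(1 + \left(-56 + 21\right) \left(-3\right)\right) = 729 - \left(1 - -105\right) = 729 - \left(1 + 105\right) = 729 - 106 = 623$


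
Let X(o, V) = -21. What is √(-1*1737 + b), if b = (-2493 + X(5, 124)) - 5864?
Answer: 17*I*√35 ≈ 100.57*I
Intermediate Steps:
b = -8378 (b = (-2493 - 21) - 5864 = -2514 - 5864 = -8378)
√(-1*1737 + b) = √(-1*1737 - 8378) = √(-1737 - 8378) = √(-10115) = 17*I*√35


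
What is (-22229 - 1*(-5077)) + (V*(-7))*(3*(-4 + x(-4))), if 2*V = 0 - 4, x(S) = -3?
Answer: -17446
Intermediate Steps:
V = -2 (V = (0 - 4)/2 = (½)*(-4) = -2)
(-22229 - 1*(-5077)) + (V*(-7))*(3*(-4 + x(-4))) = (-22229 - 1*(-5077)) + (-2*(-7))*(3*(-4 - 3)) = (-22229 + 5077) + 14*(3*(-7)) = -17152 + 14*(-21) = -17152 - 294 = -17446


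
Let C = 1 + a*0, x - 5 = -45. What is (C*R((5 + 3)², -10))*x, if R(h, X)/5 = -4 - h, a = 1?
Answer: 13600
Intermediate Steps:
x = -40 (x = 5 - 45 = -40)
R(h, X) = -20 - 5*h (R(h, X) = 5*(-4 - h) = -20 - 5*h)
C = 1 (C = 1 + 1*0 = 1 + 0 = 1)
(C*R((5 + 3)², -10))*x = (1*(-20 - 5*(5 + 3)²))*(-40) = (1*(-20 - 5*8²))*(-40) = (1*(-20 - 5*64))*(-40) = (1*(-20 - 320))*(-40) = (1*(-340))*(-40) = -340*(-40) = 13600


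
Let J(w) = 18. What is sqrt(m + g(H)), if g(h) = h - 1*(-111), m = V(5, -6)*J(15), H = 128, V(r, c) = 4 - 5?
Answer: sqrt(221) ≈ 14.866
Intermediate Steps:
V(r, c) = -1
m = -18 (m = -1*18 = -18)
g(h) = 111 + h (g(h) = h + 111 = 111 + h)
sqrt(m + g(H)) = sqrt(-18 + (111 + 128)) = sqrt(-18 + 239) = sqrt(221)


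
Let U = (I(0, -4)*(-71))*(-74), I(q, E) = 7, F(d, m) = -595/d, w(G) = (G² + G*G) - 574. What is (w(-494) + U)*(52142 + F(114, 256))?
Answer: 1558041581834/57 ≈ 2.7334e+10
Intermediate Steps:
w(G) = -574 + 2*G² (w(G) = (G² + G²) - 574 = 2*G² - 574 = -574 + 2*G²)
U = 36778 (U = (7*(-71))*(-74) = -497*(-74) = 36778)
(w(-494) + U)*(52142 + F(114, 256)) = ((-574 + 2*(-494)²) + 36778)*(52142 - 595/114) = ((-574 + 2*244036) + 36778)*(52142 - 595*1/114) = ((-574 + 488072) + 36778)*(52142 - 595/114) = (487498 + 36778)*(5943593/114) = 524276*(5943593/114) = 1558041581834/57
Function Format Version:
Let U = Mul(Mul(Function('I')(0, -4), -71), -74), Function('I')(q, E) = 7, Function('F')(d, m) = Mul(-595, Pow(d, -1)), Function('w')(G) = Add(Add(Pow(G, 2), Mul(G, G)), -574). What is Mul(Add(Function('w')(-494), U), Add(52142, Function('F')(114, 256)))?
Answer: Rational(1558041581834, 57) ≈ 2.7334e+10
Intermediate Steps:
Function('w')(G) = Add(-574, Mul(2, Pow(G, 2))) (Function('w')(G) = Add(Add(Pow(G, 2), Pow(G, 2)), -574) = Add(Mul(2, Pow(G, 2)), -574) = Add(-574, Mul(2, Pow(G, 2))))
U = 36778 (U = Mul(Mul(7, -71), -74) = Mul(-497, -74) = 36778)
Mul(Add(Function('w')(-494), U), Add(52142, Function('F')(114, 256))) = Mul(Add(Add(-574, Mul(2, Pow(-494, 2))), 36778), Add(52142, Mul(-595, Pow(114, -1)))) = Mul(Add(Add(-574, Mul(2, 244036)), 36778), Add(52142, Mul(-595, Rational(1, 114)))) = Mul(Add(Add(-574, 488072), 36778), Add(52142, Rational(-595, 114))) = Mul(Add(487498, 36778), Rational(5943593, 114)) = Mul(524276, Rational(5943593, 114)) = Rational(1558041581834, 57)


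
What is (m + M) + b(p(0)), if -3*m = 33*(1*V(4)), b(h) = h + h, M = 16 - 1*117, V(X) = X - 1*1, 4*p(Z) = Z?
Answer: -134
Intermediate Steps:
p(Z) = Z/4
V(X) = -1 + X (V(X) = X - 1 = -1 + X)
M = -101 (M = 16 - 117 = -101)
b(h) = 2*h
m = -33 (m = -11*1*(-1 + 4) = -11*1*3 = -11*3 = -⅓*99 = -33)
(m + M) + b(p(0)) = (-33 - 101) + 2*((¼)*0) = -134 + 2*0 = -134 + 0 = -134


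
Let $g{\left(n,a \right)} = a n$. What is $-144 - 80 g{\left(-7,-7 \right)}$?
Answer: $-4064$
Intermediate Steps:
$-144 - 80 g{\left(-7,-7 \right)} = -144 - 80 \left(\left(-7\right) \left(-7\right)\right) = -144 - 3920 = -4064$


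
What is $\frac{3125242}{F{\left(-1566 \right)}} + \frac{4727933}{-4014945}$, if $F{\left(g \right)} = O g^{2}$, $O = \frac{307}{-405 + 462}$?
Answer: $- \frac{52672537440539}{55976756654610} \approx -0.94097$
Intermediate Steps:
$O = \frac{307}{57} \approx 5.386$
$F{\left(g \right)} = \frac{307 g^{2}}{57}$
$\frac{3125242}{F{\left(-1566 \right)}} + \frac{4727933}{-4014945} = \frac{3125242}{\frac{307}{57} \left(-1566\right)^{2}} + \frac{4727933}{-4014945} = \frac{3125242}{\frac{307}{57} \cdot 2452356} + 4727933 \left(- \frac{1}{4014945}\right) = \frac{3125242}{\frac{250957764}{19}} - \frac{4727933}{4014945} = 3125242 \cdot \frac{19}{250957764} - \frac{4727933}{4014945} = \frac{29689799}{125478882} - \frac{4727933}{4014945} = - \frac{52672537440539}{55976756654610}$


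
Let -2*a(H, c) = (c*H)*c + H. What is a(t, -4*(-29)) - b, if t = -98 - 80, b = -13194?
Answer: 1210867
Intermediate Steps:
t = -178
a(H, c) = -H/2 - H*c**2/2 (a(H, c) = -((c*H)*c + H)/2 = -((H*c)*c + H)/2 = -(H*c**2 + H)/2 = -(H + H*c**2)/2 = -H/2 - H*c**2/2)
a(t, -4*(-29)) - b = -1/2*(-178)*(1 + (-4*(-29))**2) - 1*(-13194) = -1/2*(-178)*(1 + 116**2) + 13194 = -1/2*(-178)*(1 + 13456) + 13194 = -1/2*(-178)*13457 + 13194 = 1197673 + 13194 = 1210867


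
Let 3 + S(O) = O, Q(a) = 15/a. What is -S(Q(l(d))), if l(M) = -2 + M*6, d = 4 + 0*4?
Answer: 51/22 ≈ 2.3182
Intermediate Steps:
d = 4 (d = 4 + 0 = 4)
l(M) = -2 + 6*M
S(O) = -3 + O
-S(Q(l(d))) = -(-3 + 15/(-2 + 6*4)) = -(-3 + 15/(-2 + 24)) = -(-3 + 15/22) = -1*(-51/22) = 51/22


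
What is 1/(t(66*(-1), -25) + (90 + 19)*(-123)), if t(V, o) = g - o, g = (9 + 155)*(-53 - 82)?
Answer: -1/35522 ≈ -2.8152e-5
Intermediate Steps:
g = -22140 (g = 164*(-135) = -22140)
t(V, o) = -22140 - o
1/(t(66*(-1), -25) + (90 + 19)*(-123)) = 1/((-22140 - 1*(-25)) + (90 + 19)*(-123)) = 1/((-22140 + 25) + 109*(-123)) = 1/(-22115 - 13407) = 1/(-35522) = -1/35522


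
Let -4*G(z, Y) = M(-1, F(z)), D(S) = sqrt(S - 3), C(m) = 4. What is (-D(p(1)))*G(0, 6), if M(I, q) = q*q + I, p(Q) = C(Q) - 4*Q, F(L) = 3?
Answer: 2*I*sqrt(3) ≈ 3.4641*I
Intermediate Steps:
p(Q) = 4 - 4*Q
D(S) = sqrt(-3 + S)
M(I, q) = I + q**2 (M(I, q) = q**2 + I = I + q**2)
G(z, Y) = -2 (G(z, Y) = -(-1 + 3**2)/4 = -(-1 + 9)/4 = -1/4*8 = -2)
(-D(p(1)))*G(0, 6) = -sqrt(-3 + (4 - 4*1))*(-2) = -sqrt(-3 + (4 - 4))*(-2) = -sqrt(-3 + 0)*(-2) = -sqrt(-3)*(-2) = -I*sqrt(3)*(-2) = 2*I*sqrt(3)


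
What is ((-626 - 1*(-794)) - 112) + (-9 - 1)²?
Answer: 156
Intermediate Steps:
((-626 - 1*(-794)) - 112) + (-9 - 1)² = ((-626 + 794) - 112) + (-10)² = (168 - 112) + 100 = 56 + 100 = 156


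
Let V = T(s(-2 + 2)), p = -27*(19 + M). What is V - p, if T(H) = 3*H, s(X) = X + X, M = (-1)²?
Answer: 540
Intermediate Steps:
M = 1
s(X) = 2*X
p = -540 (p = -27*(19 + 1) = -27*20 = -540)
V = 0 (V = 3*(2*(-2 + 2)) = 3*(2*0) = 3*0 = 0)
V - p = 0 - 1*(-540) = 0 + 540 = 540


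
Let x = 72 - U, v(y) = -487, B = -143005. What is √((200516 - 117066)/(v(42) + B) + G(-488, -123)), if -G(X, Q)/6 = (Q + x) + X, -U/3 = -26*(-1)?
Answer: √14234959633406/71746 ≈ 52.587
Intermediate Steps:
U = -78 (U = -(-78)*(-1) = -3*26 = -78)
x = 150 (x = 72 - 1*(-78) = 72 + 78 = 150)
G(X, Q) = -900 - 6*Q - 6*X (G(X, Q) = -6*((Q + 150) + X) = -6*((150 + Q) + X) = -6*(150 + Q + X) = -900 - 6*Q - 6*X)
√((200516 - 117066)/(v(42) + B) + G(-488, -123)) = √((200516 - 117066)/(-487 - 143005) + (-900 - 6*(-123) - 6*(-488))) = √(83450/(-143492) + (-900 + 738 + 2928)) = √(83450*(-1/143492) + 2766) = √(-41725/71746 + 2766) = √(198407711/71746) = √14234959633406/71746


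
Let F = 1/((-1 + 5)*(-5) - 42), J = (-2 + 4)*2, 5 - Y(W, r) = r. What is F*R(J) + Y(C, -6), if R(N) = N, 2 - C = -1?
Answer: 339/31 ≈ 10.935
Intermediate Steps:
C = 3 (C = 2 - 1*(-1) = 2 + 1 = 3)
Y(W, r) = 5 - r
J = 4 (J = 2*2 = 4)
F = -1/62 (F = 1/(4*(-5) - 42) = 1/(-20 - 42) = 1/(-62) = -1/62 ≈ -0.016129)
F*R(J) + Y(C, -6) = -1/62*4 + (5 - 1*(-6)) = -2/31 + (5 + 6) = -2/31 + 11 = 339/31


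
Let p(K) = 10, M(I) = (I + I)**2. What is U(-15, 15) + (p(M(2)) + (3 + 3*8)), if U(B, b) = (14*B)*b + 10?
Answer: -3103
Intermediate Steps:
M(I) = 4*I**2 (M(I) = (2*I)**2 = 4*I**2)
U(B, b) = 10 + 14*B*b (U(B, b) = 14*B*b + 10 = 10 + 14*B*b)
U(-15, 15) + (p(M(2)) + (3 + 3*8)) = (10 + 14*(-15)*15) + (10 + (3 + 3*8)) = (10 - 3150) + (10 + (3 + 24)) = -3140 + (10 + 27) = -3140 + 37 = -3103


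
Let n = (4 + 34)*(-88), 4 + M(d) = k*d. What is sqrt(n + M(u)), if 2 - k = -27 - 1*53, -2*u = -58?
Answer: I*sqrt(970) ≈ 31.145*I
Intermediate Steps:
u = 29 (u = -1/2*(-58) = 29)
k = 82 (k = 2 - (-27 - 1*53) = 2 - (-27 - 53) = 2 - 1*(-80) = 2 + 80 = 82)
M(d) = -4 + 82*d
n = -3344 (n = 38*(-88) = -3344)
sqrt(n + M(u)) = sqrt(-3344 + (-4 + 82*29)) = sqrt(-3344 + (-4 + 2378)) = sqrt(-3344 + 2374) = sqrt(-970) = I*sqrt(970)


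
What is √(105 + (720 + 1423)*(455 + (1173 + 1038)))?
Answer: √5713343 ≈ 2390.3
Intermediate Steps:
√(105 + (720 + 1423)*(455 + (1173 + 1038))) = √(105 + 2143*(455 + 2211)) = √(105 + 2143*2666) = √(105 + 5713238) = √5713343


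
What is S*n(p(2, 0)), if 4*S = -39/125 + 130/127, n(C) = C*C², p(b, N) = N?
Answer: 0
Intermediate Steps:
n(C) = C³
S = 11297/63500 (S = (-39/125 + 130/127)/4 = (¼)*(11297/15875) = 11297/63500 ≈ 0.17791)
S*n(p(2, 0)) = (11297/63500)*0³ = (11297/63500)*0 = 0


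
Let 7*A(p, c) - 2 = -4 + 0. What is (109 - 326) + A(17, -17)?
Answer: -1521/7 ≈ -217.29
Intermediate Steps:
A(p, c) = -2/7 (A(p, c) = 2/7 + (-4 + 0)/7 = 2/7 + (⅐)*(-4) = 2/7 - 4/7 = -2/7)
(109 - 326) + A(17, -17) = (109 - 326) - 2/7 = -217 - 2/7 = -1521/7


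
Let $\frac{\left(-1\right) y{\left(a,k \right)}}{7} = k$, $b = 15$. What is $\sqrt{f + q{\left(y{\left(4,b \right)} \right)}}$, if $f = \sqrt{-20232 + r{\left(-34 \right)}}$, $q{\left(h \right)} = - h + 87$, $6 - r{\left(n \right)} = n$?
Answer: $2 \sqrt{48 + i \sqrt{1262}} \approx 14.678 + 4.8407 i$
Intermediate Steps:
$y{\left(a,k \right)} = - 7 k$
$r{\left(n \right)} = 6 - n$
$q{\left(h \right)} = 87 - h$
$f = 4 i \sqrt{1262}$ ($f = \sqrt{-20232 + \left(6 - -34\right)} = \sqrt{-20232 + \left(6 + 34\right)} = \sqrt{-20232 + 40} = \sqrt{-20192} = 4 i \sqrt{1262} \approx 142.1 i$)
$\sqrt{f + q{\left(y{\left(4,b \right)} \right)}} = \sqrt{4 i \sqrt{1262} - \left(-87 - 105\right)} = \sqrt{4 i \sqrt{1262} + \left(87 - -105\right)} = \sqrt{4 i \sqrt{1262} + \left(87 + 105\right)} = \sqrt{4 i \sqrt{1262} + 192} = \sqrt{192 + 4 i \sqrt{1262}}$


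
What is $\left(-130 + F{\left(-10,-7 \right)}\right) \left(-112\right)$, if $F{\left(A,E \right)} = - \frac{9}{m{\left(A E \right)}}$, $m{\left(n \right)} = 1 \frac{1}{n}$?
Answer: $85120$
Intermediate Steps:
$m{\left(n \right)} = \frac{1}{n}$
$F{\left(A,E \right)} = - 9 A E$ ($F{\left(A,E \right)} = - \frac{9}{\frac{1}{A E}} = - \frac{9}{\frac{1}{A} \frac{1}{E}} = - 9 A E$)
$\left(-130 + F{\left(-10,-7 \right)}\right) \left(-112\right) = \left(-130 - \left(-90\right) \left(-7\right)\right) \left(-112\right) = \left(-130 - 630\right) \left(-112\right) = \left(-760\right) \left(-112\right) = 85120$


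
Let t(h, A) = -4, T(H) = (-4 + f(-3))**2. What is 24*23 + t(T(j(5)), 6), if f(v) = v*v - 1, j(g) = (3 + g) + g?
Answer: 548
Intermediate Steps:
j(g) = 3 + 2*g
f(v) = -1 + v**2 (f(v) = v**2 - 1 = -1 + v**2)
T(H) = 16 (T(H) = (-4 + (-1 + (-3)**2))**2 = (-4 + (-1 + 9))**2 = (-4 + 8)**2 = 4**2 = 16)
24*23 + t(T(j(5)), 6) = 24*23 - 4 = 552 - 4 = 548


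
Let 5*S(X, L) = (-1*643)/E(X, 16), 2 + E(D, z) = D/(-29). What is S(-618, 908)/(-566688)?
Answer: 18647/1586726400 ≈ 1.1752e-5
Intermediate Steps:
E(D, z) = -2 - D/29 (E(D, z) = -2 + D/(-29) = -2 + D*(-1/29) = -2 - D/29)
S(X, L) = -643/(5*(-2 - X/29)) (S(X, L) = ((-1*643)/(-2 - X/29))/5 = (-643/(-2 - X/29))/5 = -643/(5*(-2 - X/29)))
S(-618, 908)/(-566688) = (18647/(5*(58 - 618)))/(-566688) = ((18647/5)/(-560))*(-1/566688) = ((18647/5)*(-1/560))*(-1/566688) = -18647/2800*(-1/566688) = 18647/1586726400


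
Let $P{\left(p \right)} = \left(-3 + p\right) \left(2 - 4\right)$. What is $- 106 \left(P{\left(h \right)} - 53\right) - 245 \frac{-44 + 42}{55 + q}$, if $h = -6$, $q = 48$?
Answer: $\frac{382620}{103} \approx 3714.8$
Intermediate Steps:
$P{\left(p \right)} = 6 - 2 p$ ($P{\left(p \right)} = \left(-3 + p\right) \left(-2\right) = 6 - 2 p$)
$- 106 \left(P{\left(h \right)} - 53\right) - 245 \frac{-44 + 42}{55 + q} = - 106 \left(\left(6 - -12\right) - 53\right) - 245 \frac{-44 + 42}{55 + 48} = - 106 \left(\left(6 + 12\right) - 53\right) - 245 \left(- \frac{2}{103}\right) = - 106 \left(18 - 53\right) - 245 \left(\left(-2\right) \frac{1}{103}\right) = \left(-106\right) \left(-35\right) - - \frac{490}{103} = 3710 + \frac{490}{103} = \frac{382620}{103}$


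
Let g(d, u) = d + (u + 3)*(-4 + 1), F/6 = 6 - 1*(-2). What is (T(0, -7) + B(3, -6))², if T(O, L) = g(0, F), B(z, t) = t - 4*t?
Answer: 18225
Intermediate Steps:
B(z, t) = -3*t
F = 48 (F = 6*(6 - 1*(-2)) = 6*(6 + 2) = 6*8 = 48)
g(d, u) = -9 + d - 3*u (g(d, u) = d + (3 + u)*(-3) = d + (-9 - 3*u) = -9 + d - 3*u)
T(O, L) = -153 (T(O, L) = -9 + 0 - 3*48 = -9 + 0 - 144 = -153)
(T(0, -7) + B(3, -6))² = (-153 - 3*(-6))² = (-153 + 18)² = (-135)² = 18225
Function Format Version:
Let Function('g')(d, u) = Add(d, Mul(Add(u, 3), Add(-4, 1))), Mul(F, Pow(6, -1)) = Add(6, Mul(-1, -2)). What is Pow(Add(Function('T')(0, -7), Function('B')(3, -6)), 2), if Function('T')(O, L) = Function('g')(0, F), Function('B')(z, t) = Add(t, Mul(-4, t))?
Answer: 18225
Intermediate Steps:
Function('B')(z, t) = Mul(-3, t)
F = 48 (F = Mul(6, Add(6, Mul(-1, -2))) = Mul(6, Add(6, 2)) = Mul(6, 8) = 48)
Function('g')(d, u) = Add(-9, d, Mul(-3, u)) (Function('g')(d, u) = Add(d, Mul(Add(3, u), -3)) = Add(d, Add(-9, Mul(-3, u))) = Add(-9, d, Mul(-3, u)))
Function('T')(O, L) = -153 (Function('T')(O, L) = Add(-9, 0, Mul(-3, 48)) = Add(-9, 0, -144) = -153)
Pow(Add(Function('T')(0, -7), Function('B')(3, -6)), 2) = Pow(Add(-153, Mul(-3, -6)), 2) = Pow(Add(-153, 18), 2) = Pow(-135, 2) = 18225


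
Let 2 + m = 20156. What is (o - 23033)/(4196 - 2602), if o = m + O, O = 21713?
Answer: 9417/797 ≈ 11.816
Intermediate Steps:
m = 20154 (m = -2 + 20156 = 20154)
o = 41867 (o = 20154 + 21713 = 41867)
(o - 23033)/(4196 - 2602) = (41867 - 23033)/(4196 - 2602) = 18834/1594 = 18834*(1/1594) = 9417/797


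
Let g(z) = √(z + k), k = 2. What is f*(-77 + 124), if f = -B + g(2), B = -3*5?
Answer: 799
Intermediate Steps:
B = -15
g(z) = √(2 + z) (g(z) = √(z + 2) = √(2 + z))
f = 17 (f = -1*(-15) + √(2 + 2) = 15 + √4 = 15 + 2 = 17)
f*(-77 + 124) = 17*(-77 + 124) = 17*47 = 799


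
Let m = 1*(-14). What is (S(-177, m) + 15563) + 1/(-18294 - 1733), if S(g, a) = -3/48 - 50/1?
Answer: 4970841573/320432 ≈ 15513.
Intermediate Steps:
m = -14
S(g, a) = -801/16 (S(g, a) = -3*1/48 - 50*1 = -1/16 - 50 = -801/16)
(S(-177, m) + 15563) + 1/(-18294 - 1733) = (-801/16 + 15563) + 1/(-18294 - 1733) = 248207/16 + 1/(-20027) = 248207/16 - 1/20027 = 4970841573/320432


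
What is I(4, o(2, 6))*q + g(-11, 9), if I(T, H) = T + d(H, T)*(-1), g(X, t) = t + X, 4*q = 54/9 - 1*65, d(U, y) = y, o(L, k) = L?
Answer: -2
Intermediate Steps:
q = -59/4 (q = (54/9 - 1*65)/4 = (54*(⅑) - 65)/4 = (6 - 65)/4 = (¼)*(-59) = -59/4 ≈ -14.750)
g(X, t) = X + t
I(T, H) = 0 (I(T, H) = T + T*(-1) = T - T = 0)
I(4, o(2, 6))*q + g(-11, 9) = 0*(-59/4) + (-11 + 9) = 0 - 2 = -2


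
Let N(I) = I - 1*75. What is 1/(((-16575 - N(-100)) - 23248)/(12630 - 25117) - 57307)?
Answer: -12487/715552861 ≈ -1.7451e-5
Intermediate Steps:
N(I) = -75 + I (N(I) = I - 75 = -75 + I)
1/(((-16575 - N(-100)) - 23248)/(12630 - 25117) - 57307) = 1/(((-16575 - (-75 - 100)) - 23248)/(12630 - 25117) - 57307) = 1/(((-16575 - 1*(-175)) - 23248)/(-12487) - 57307) = 1/(((-16575 + 175) - 23248)*(-1/12487) - 57307) = 1/((-16400 - 23248)*(-1/12487) - 57307) = 1/(-39648*(-1/12487) - 57307) = 1/(39648/12487 - 57307) = 1/(-715552861/12487) = -12487/715552861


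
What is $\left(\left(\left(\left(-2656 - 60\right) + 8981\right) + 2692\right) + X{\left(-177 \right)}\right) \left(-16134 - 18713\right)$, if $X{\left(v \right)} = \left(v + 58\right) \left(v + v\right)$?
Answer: $-1780089301$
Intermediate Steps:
$X{\left(v \right)} = 2 v \left(58 + v\right)$ ($X{\left(v \right)} = \left(58 + v\right) 2 v = 2 v \left(58 + v\right)$)
$\left(\left(\left(\left(-2656 - 60\right) + 8981\right) + 2692\right) + X{\left(-177 \right)}\right) \left(-16134 - 18713\right) = \left(\left(\left(\left(-2656 - 60\right) + 8981\right) + 2692\right) + 2 \left(-177\right) \left(58 - 177\right)\right) \left(-16134 - 18713\right) = \left(\left(\left(\left(-2656 - 60\right) + 8981\right) + 2692\right) + 2 \left(-177\right) \left(-119\right)\right) \left(-34847\right) = \left(\left(\left(-2716 + 8981\right) + 2692\right) + 42126\right) \left(-34847\right) = \left(\left(6265 + 2692\right) + 42126\right) \left(-34847\right) = \left(8957 + 42126\right) \left(-34847\right) = 51083 \left(-34847\right) = -1780089301$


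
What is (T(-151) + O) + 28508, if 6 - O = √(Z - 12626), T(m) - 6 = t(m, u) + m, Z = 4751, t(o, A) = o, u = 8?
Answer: 28218 - 15*I*√35 ≈ 28218.0 - 88.741*I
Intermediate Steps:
T(m) = 6 + 2*m (T(m) = 6 + (m + m) = 6 + 2*m)
O = 6 - 15*I*√35 (O = 6 - √(4751 - 12626) = 6 - √(-7875) = 6 - 15*I*√35 ≈ 6.0 - 88.741*I)
(T(-151) + O) + 28508 = ((6 + 2*(-151)) + (6 - 15*I*√35)) + 28508 = ((6 - 302) + (6 - 15*I*√35)) + 28508 = (-296 + (6 - 15*I*√35)) + 28508 = (-290 - 15*I*√35) + 28508 = 28218 - 15*I*√35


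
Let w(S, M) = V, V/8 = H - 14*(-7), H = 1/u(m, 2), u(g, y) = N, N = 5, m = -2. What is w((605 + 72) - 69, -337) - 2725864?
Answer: -13625392/5 ≈ -2.7251e+6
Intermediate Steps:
u(g, y) = 5
H = ⅕ (H = 1/5 = ⅕ ≈ 0.20000)
V = 3928/5 (V = 8*(⅕ - 14*(-7)) = 8*(⅕ + 98) = 8*(491/5) = 3928/5 ≈ 785.60)
w(S, M) = 3928/5
w((605 + 72) - 69, -337) - 2725864 = 3928/5 - 2725864 = -13625392/5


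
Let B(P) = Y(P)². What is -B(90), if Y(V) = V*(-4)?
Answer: -129600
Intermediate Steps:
Y(V) = -4*V
B(P) = 16*P² (B(P) = (-4*P)² = 16*P²)
-B(90) = -16*90² = -16*8100 = -1*129600 = -129600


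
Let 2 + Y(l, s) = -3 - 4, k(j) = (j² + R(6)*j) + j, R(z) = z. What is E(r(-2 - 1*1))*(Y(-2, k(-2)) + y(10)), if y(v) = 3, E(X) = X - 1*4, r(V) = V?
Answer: 42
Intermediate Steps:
E(X) = -4 + X (E(X) = X - 4 = -4 + X)
k(j) = j² + 7*j (k(j) = (j² + 6*j) + j = j² + 7*j)
Y(l, s) = -9 (Y(l, s) = -2 + (-3 - 4) = -2 - 7 = -9)
E(r(-2 - 1*1))*(Y(-2, k(-2)) + y(10)) = (-4 + (-2 - 1*1))*(-9 + 3) = (-4 + (-2 - 1))*(-6) = (-4 - 3)*(-6) = -7*(-6) = 42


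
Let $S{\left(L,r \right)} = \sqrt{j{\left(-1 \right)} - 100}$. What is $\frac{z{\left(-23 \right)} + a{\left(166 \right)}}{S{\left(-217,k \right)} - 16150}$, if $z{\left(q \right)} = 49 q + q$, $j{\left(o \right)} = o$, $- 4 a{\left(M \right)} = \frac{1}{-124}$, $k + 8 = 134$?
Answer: $\frac{1535323975}{21561335016} + \frac{190133 i \sqrt{101}}{43122670032} \approx 0.071207 + 4.4311 \cdot 10^{-5} i$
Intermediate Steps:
$k = 126$ ($k = -8 + 134 = 126$)
$a{\left(M \right)} = \frac{1}{496}$ ($a{\left(M \right)} = - \frac{1}{4 \left(-124\right)} = \left(- \frac{1}{4}\right) \left(- \frac{1}{124}\right) = \frac{1}{496}$)
$z{\left(q \right)} = 50 q$
$S{\left(L,r \right)} = i \sqrt{101}$ ($S{\left(L,r \right)} = \sqrt{-1 - 100} = \sqrt{-101} = i \sqrt{101}$)
$\frac{z{\left(-23 \right)} + a{\left(166 \right)}}{S{\left(-217,k \right)} - 16150} = \frac{50 \left(-23\right) + \frac{1}{496}}{i \sqrt{101} - 16150} = \frac{-1150 + \frac{1}{496}}{-16150 + i \sqrt{101}} = - \frac{570399}{496 \left(-16150 + i \sqrt{101}\right)}$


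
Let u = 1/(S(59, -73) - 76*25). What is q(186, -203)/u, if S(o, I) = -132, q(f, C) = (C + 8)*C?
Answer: -80436720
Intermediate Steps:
q(f, C) = C*(8 + C) (q(f, C) = (8 + C)*C = C*(8 + C))
u = -1/2032 (u = 1/(-132 - 76*25) = 1/(-132 - 1900) = 1/(-2032) = -1/2032 ≈ -0.00049213)
q(186, -203)/u = (-203*(8 - 203))/(-1/2032) = -203*(-195)*(-2032) = 39585*(-2032) = -80436720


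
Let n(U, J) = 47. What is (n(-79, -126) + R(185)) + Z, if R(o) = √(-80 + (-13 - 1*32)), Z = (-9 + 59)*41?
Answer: 2097 + 5*I*√5 ≈ 2097.0 + 11.18*I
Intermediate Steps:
Z = 2050 (Z = 50*41 = 2050)
R(o) = 5*I*√5 (R(o) = √(-80 + (-13 - 32)) = √(-80 - 45) = √(-125) = 5*I*√5)
(n(-79, -126) + R(185)) + Z = (47 + 5*I*√5) + 2050 = 2097 + 5*I*√5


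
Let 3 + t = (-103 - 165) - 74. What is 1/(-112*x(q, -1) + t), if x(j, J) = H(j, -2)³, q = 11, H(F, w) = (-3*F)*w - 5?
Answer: -1/25422217 ≈ -3.9336e-8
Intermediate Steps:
H(F, w) = -5 - 3*F*w (H(F, w) = -3*F*w - 5 = -5 - 3*F*w)
x(j, J) = (-5 + 6*j)³ (x(j, J) = (-5 - 3*j*(-2))³ = (-5 + 6*j)³)
t = -345 (t = -3 + ((-103 - 165) - 74) = -3 + (-268 - 74) = -3 - 342 = -345)
1/(-112*x(q, -1) + t) = 1/(-112*(-5 + 6*11)³ - 345) = 1/(-112*(-5 + 66)³ - 345) = 1/(-112*61³ - 345) = 1/(-112*226981 - 345) = 1/(-25421872 - 345) = 1/(-25422217) = -1/25422217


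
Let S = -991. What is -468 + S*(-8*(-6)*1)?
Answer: -48036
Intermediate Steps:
-468 + S*(-8*(-6)*1) = -468 - 991*(-8*(-6)) = -468 - 47568 = -48036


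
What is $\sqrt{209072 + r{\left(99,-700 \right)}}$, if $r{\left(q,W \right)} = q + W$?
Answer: $\sqrt{208471} \approx 456.59$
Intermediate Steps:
$r{\left(q,W \right)} = W + q$
$\sqrt{209072 + r{\left(99,-700 \right)}} = \sqrt{209072 + \left(-700 + 99\right)} = \sqrt{209072 - 601} = \sqrt{208471}$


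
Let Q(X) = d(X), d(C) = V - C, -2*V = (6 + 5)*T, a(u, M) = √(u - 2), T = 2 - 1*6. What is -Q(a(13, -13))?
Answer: -22 + √11 ≈ -18.683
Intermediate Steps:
T = -4 (T = 2 - 6 = -4)
a(u, M) = √(-2 + u)
V = 22 (V = -(6 + 5)*(-4)/2 = -11*(-4)/2 = -½*(-44) = 22)
d(C) = 22 - C
Q(X) = 22 - X
-Q(a(13, -13)) = -(22 - √(-2 + 13)) = -(22 - √11) = -22 + √11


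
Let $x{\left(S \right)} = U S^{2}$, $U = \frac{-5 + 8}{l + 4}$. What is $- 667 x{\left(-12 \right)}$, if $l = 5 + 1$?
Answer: $- \frac{144072}{5} \approx -28814.0$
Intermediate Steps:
$l = 6$
$U = \frac{3}{10}$ ($U = \frac{-5 + 8}{6 + 4} = \frac{3}{10} \approx 0.3$)
$x{\left(S \right)} = \frac{3 S^{2}}{10}$
$- 667 x{\left(-12 \right)} = - 667 \frac{3 \left(-12\right)^{2}}{10} = - 667 \cdot \frac{3}{10} \cdot 144 = \left(-667\right) \frac{216}{5} = - \frac{144072}{5}$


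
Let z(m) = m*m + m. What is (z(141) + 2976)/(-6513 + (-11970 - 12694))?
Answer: -22998/31177 ≈ -0.73766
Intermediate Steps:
z(m) = m + m² (z(m) = m² + m = m + m²)
(z(141) + 2976)/(-6513 + (-11970 - 12694)) = (141*(1 + 141) + 2976)/(-6513 + (-11970 - 12694)) = (141*142 + 2976)/(-6513 - 24664) = (20022 + 2976)/(-31177) = 22998*(-1/31177) = -22998/31177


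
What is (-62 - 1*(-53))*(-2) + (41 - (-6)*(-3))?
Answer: 41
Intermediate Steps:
(-62 - 1*(-53))*(-2) + (41 - (-6)*(-3)) = (-62 + 53)*(-2) + (41 - 1*18) = -9*(-2) + (41 - 18) = 18 + 23 = 41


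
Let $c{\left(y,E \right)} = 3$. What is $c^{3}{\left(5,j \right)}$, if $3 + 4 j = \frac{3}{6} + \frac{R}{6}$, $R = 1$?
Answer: $27$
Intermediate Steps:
$j = - \frac{7}{12}$ ($j = - \frac{3}{4} + \frac{\frac{3}{6} + 1 \cdot \frac{1}{6}}{4} = - \frac{3}{4} + \frac{3 \cdot \frac{1}{6} + 1 \cdot \frac{1}{6}}{4} = - \frac{3}{4} + \frac{\frac{1}{2} + \frac{1}{6}}{4} = - \frac{3}{4} + \frac{1}{4} \cdot \frac{2}{3} = - \frac{3}{4} + \frac{1}{6} = - \frac{7}{12} \approx -0.58333$)
$c^{3}{\left(5,j \right)} = 3^{3} = 27$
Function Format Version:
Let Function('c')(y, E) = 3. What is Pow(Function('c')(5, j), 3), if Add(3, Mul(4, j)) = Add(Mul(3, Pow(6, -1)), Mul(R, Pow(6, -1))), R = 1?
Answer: 27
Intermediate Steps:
j = Rational(-7, 12) (j = Add(Rational(-3, 4), Mul(Rational(1, 4), Add(Mul(3, Pow(6, -1)), Mul(1, Pow(6, -1))))) = Add(Rational(-3, 4), Mul(Rational(1, 4), Add(Mul(3, Rational(1, 6)), Mul(1, Rational(1, 6))))) = Add(Rational(-3, 4), Mul(Rational(1, 4), Add(Rational(1, 2), Rational(1, 6)))) = Add(Rational(-3, 4), Mul(Rational(1, 4), Rational(2, 3))) = Add(Rational(-3, 4), Rational(1, 6)) = Rational(-7, 12) ≈ -0.58333)
Pow(Function('c')(5, j), 3) = Pow(3, 3) = 27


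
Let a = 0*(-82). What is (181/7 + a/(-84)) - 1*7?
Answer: 132/7 ≈ 18.857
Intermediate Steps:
a = 0
(181/7 + a/(-84)) - 1*7 = (181/7 + 0/(-84)) - 1*7 = (181*(1/7) + 0*(-1/84)) - 7 = (181/7 + 0) - 7 = 181/7 - 7 = 132/7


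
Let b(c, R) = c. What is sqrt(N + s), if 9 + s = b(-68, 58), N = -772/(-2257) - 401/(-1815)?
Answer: I*sqrt(10600704616290)/372405 ≈ 8.7428*I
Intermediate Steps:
N = 2306237/4096455 (N = -772*(-1/2257) - 401*(-1/1815) = 772/2257 + 401/1815 = 2306237/4096455 ≈ 0.56298)
s = -77 (s = -9 - 68 = -77)
sqrt(N + s) = sqrt(2306237/4096455 - 77) = sqrt(-313120798/4096455) = I*sqrt(10600704616290)/372405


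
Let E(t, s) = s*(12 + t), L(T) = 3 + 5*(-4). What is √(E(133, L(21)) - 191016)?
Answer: I*√193481 ≈ 439.86*I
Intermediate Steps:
L(T) = -17 (L(T) = 3 - 20 = -17)
√(E(133, L(21)) - 191016) = √(-17*(12 + 133) - 191016) = √(-17*145 - 191016) = √(-2465 - 191016) = √(-193481) = I*√193481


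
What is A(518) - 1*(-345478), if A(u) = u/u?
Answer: 345479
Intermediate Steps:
A(u) = 1
A(518) - 1*(-345478) = 1 - 1*(-345478) = 1 + 345478 = 345479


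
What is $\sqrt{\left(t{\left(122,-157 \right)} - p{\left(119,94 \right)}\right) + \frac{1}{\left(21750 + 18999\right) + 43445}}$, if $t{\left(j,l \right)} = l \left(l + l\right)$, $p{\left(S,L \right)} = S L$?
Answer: $\frac{\sqrt{270161852771426}}{84194} \approx 195.22$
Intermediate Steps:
$p{\left(S,L \right)} = L S$
$t{\left(j,l \right)} = 2 l^{2}$ ($t{\left(j,l \right)} = l 2 l = 2 l^{2}$)
$\sqrt{\left(t{\left(122,-157 \right)} - p{\left(119,94 \right)}\right) + \frac{1}{\left(21750 + 18999\right) + 43445}} = \sqrt{\left(2 \left(-157\right)^{2} - 94 \cdot 119\right) + \frac{1}{\left(21750 + 18999\right) + 43445}} = \sqrt{\left(2 \cdot 24649 - 11186\right) + \frac{1}{40749 + 43445}} = \sqrt{\left(49298 - 11186\right) + \frac{1}{84194}} = \sqrt{38112 + \frac{1}{84194}} = \sqrt{\frac{3208801729}{84194}} = \frac{\sqrt{270161852771426}}{84194}$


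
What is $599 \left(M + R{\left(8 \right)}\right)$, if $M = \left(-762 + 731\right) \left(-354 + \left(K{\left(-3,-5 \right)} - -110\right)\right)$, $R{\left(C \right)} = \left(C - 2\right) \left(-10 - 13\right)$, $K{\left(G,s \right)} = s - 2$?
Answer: $4578157$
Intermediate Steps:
$K{\left(G,s \right)} = -2 + s$
$R{\left(C \right)} = 46 - 23 C$ ($R{\left(C \right)} = \left(-2 + C\right) \left(-23\right) = 46 - 23 C$)
$M = 7781$ ($M = \left(-762 + 731\right) \left(-354 - -103\right) = - 31 \left(-354 + \left(-7 + 110\right)\right) = - 31 \left(-354 + 103\right) = \left(-31\right) \left(-251\right) = 7781$)
$599 \left(M + R{\left(8 \right)}\right) = 599 \left(7781 + \left(46 - 184\right)\right) = 599 \left(7781 - 138\right) = 599 \cdot 7643 = 4578157$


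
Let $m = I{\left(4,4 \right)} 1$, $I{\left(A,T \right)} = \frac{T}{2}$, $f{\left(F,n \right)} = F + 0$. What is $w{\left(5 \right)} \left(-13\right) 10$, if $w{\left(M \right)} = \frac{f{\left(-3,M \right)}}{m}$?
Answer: $195$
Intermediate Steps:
$f{\left(F,n \right)} = F$
$I{\left(A,T \right)} = \frac{T}{2}$ ($I{\left(A,T \right)} = T \frac{1}{2} = \frac{T}{2}$)
$m = 2$ ($m = \frac{1}{2} \cdot 4 \cdot 1 = 2 \cdot 1 = 2$)
$w{\left(M \right)} = - \frac{3}{2}$
$w{\left(5 \right)} \left(-13\right) 10 = \left(- \frac{3}{2}\right) \left(-13\right) 10 = \frac{39}{2} \cdot 10 = 195$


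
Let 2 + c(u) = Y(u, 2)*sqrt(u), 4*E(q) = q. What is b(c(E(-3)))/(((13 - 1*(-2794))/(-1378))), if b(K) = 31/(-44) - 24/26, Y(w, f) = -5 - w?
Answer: 7049/8822 ≈ 0.79903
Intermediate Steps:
E(q) = q/4
c(u) = -2 + sqrt(u)*(-5 - u) (c(u) = -2 + (-5 - u)*sqrt(u) = -2 + sqrt(u)*(-5 - u))
b(K) = -931/572 (b(K) = 31*(-1/44) - 24*1/26 = -31/44 - 12/13 = -931/572)
b(c(E(-3)))/(((13 - 1*(-2794))/(-1378))) = -931*(-1378/(13 - 1*(-2794)))/572 = -931*(-1378/(13 + 2794))/572 = -931/(572*(2807*(-1/1378))) = -931/(572*(-2807/1378)) = -931/572*(-1378/2807) = 7049/8822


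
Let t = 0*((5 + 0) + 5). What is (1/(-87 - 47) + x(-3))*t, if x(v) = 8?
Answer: 0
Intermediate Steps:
t = 0 (t = 0*(5 + 5) = 0*10 = 0)
(1/(-87 - 47) + x(-3))*t = (1/(-87 - 47) + 8)*0 = (1/(-134) + 8)*0 = (-1/134 + 8)*0 = (1071/134)*0 = 0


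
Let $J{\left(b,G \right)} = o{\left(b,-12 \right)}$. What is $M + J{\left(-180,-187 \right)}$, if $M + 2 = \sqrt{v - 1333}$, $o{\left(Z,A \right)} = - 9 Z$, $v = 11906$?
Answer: $1618 + \sqrt{10573} \approx 1720.8$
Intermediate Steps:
$J{\left(b,G \right)} = - 9 b$
$M = -2 + \sqrt{10573}$ ($M = -2 + \sqrt{11906 - 1333} = -2 + \sqrt{10573} \approx 100.83$)
$M + J{\left(-180,-187 \right)} = \left(-2 + \sqrt{10573}\right) - -1620 = \left(-2 + \sqrt{10573}\right) + 1620 = 1618 + \sqrt{10573}$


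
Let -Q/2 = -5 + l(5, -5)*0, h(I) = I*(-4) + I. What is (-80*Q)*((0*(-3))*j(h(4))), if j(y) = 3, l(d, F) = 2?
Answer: 0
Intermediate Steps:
h(I) = -3*I (h(I) = -4*I + I = -3*I)
Q = 10 (Q = -2*(-5 + 2*0) = -2*(-5 + 0) = -2*(-5) = 10)
(-80*Q)*((0*(-3))*j(h(4))) = (-80*10)*((0*(-3))*3) = -0*3 = -800*0 = 0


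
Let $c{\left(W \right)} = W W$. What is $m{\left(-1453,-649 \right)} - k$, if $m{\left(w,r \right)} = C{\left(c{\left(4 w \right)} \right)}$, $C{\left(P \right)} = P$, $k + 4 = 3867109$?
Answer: $29912239$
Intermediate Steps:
$k = 3867105$ ($k = -4 + 3867109 = 3867105$)
$c{\left(W \right)} = W^{2}$
$m{\left(w,r \right)} = 16 w^{2}$ ($m{\left(w,r \right)} = \left(4 w\right)^{2} = 16 w^{2}$)
$m{\left(-1453,-649 \right)} - k = 16 \left(-1453\right)^{2} - 3867105 = 16 \cdot 2111209 - 3867105 = 33779344 - 3867105 = 29912239$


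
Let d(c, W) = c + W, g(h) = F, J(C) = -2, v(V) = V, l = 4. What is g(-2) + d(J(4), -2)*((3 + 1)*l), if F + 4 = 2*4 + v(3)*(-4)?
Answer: -72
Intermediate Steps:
F = -8 (F = -4 + (2*4 + 3*(-4)) = -4 + (8 - 12) = -4 - 4 = -8)
g(h) = -8
d(c, W) = W + c
g(-2) + d(J(4), -2)*((3 + 1)*l) = -8 + (-2 - 2)*((3 + 1)*4) = -8 - 16*4 = -8 - 4*16 = -8 - 64 = -72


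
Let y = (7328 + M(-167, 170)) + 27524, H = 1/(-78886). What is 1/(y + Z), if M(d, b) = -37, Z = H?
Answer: 78886/2746416089 ≈ 2.8723e-5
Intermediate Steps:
H = -1/78886 ≈ -1.2677e-5
Z = -1/78886 ≈ -1.2677e-5
y = 34815 (y = (7328 - 37) + 27524 = 7291 + 27524 = 34815)
1/(y + Z) = 1/(34815 - 1/78886) = 1/(2746416089/78886) = 78886/2746416089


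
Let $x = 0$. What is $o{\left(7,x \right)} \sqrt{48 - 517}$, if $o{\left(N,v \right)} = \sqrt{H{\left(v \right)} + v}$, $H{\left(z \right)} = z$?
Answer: $0$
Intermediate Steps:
$o{\left(N,v \right)} = \sqrt{2} \sqrt{v}$ ($o{\left(N,v \right)} = \sqrt{v + v} = \sqrt{2 v} = \sqrt{2} \sqrt{v}$)
$o{\left(7,x \right)} \sqrt{48 - 517} = \sqrt{2} \sqrt{0} \sqrt{48 - 517} = \sqrt{2} \cdot 0 \sqrt{-469} = 0 i \sqrt{469} = 0$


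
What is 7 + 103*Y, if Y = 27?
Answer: 2788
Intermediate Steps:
7 + 103*Y = 7 + 103*27 = 7 + 2781 = 2788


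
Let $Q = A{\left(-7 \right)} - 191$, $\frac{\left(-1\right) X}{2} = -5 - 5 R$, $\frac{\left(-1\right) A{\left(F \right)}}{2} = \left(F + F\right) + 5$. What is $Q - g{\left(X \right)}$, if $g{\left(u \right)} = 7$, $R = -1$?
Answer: $-180$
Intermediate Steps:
$A{\left(F \right)} = -10 - 4 F$ ($A{\left(F \right)} = - 2 \left(\left(F + F\right) + 5\right) = - 2 \left(2 F + 5\right) = - 2 \left(5 + 2 F\right) = -10 - 4 F$)
$X = 0$ ($X = - 2 \left(-5 - -5\right) = - 2 \left(-5 + 5\right) = \left(-2\right) 0 = 0$)
$Q = -173$ ($Q = \left(-10 - -28\right) - 191 = \left(-10 + 28\right) - 191 = 18 - 191 = -173$)
$Q - g{\left(X \right)} = -173 - 7 = -180$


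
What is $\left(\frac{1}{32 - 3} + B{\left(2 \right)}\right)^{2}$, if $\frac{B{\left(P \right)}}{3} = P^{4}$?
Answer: $\frac{1940449}{841} \approx 2307.3$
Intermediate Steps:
$B{\left(P \right)} = 3 P^{4}$
$\left(\frac{1}{32 - 3} + B{\left(2 \right)}\right)^{2} = \left(\frac{1}{32 - 3} + 3 \cdot 2^{4}\right)^{2} = \left(\frac{1}{29} + 3 \cdot 16\right)^{2} = \left(\frac{1}{29} + 48\right)^{2} = \left(\frac{1393}{29}\right)^{2} = \frac{1940449}{841}$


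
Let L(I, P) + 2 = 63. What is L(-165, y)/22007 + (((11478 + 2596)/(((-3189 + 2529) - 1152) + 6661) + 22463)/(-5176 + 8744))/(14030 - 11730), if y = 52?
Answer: 12934967699/2347777182400 ≈ 0.0055095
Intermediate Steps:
L(I, P) = 61 (L(I, P) = -2 + 63 = 61)
L(-165, y)/22007 + (((11478 + 2596)/(((-3189 + 2529) - 1152) + 6661) + 22463)/(-5176 + 8744))/(14030 - 11730) = 61/22007 + (((11478 + 2596)/(((-3189 + 2529) - 1152) + 6661) + 22463)/(-5176 + 8744))/(14030 - 11730) = 61*(1/22007) + ((14074/((-660 - 1152) + 6661) + 22463)/3568)/2300 = 61/22007 + ((14074/(-1812 + 6661) + 22463)*(1/3568))*(1/2300) = 61/22007 + ((14074/4849 + 22463)*(1/3568))*(1/2300) = 61/22007 + ((108937161/4849)*(1/3568))*(1/2300) = 61/22007 + (108937161/17301232)*(1/2300) = 61/22007 + 108937161/39792833600 = 12934967699/2347777182400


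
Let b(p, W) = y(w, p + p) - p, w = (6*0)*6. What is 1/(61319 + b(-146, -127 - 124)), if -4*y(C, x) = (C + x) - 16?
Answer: 1/61542 ≈ 1.6249e-5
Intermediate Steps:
w = 0 (w = 0*6 = 0)
y(C, x) = 4 - C/4 - x/4 (y(C, x) = -((C + x) - 16)/4 = -(-16 + C + x)/4 = 4 - C/4 - x/4)
b(p, W) = 4 - 3*p/2 (b(p, W) = (4 - ¼*0 - (p + p)/4) - p = (4 + 0 - p/2) - p = (4 - p/2) - p = 4 - 3*p/2)
1/(61319 + b(-146, -127 - 124)) = 1/(61319 + (4 - 3/2*(-146))) = 1/(61319 + (4 + 219)) = 1/(61319 + 223) = 1/61542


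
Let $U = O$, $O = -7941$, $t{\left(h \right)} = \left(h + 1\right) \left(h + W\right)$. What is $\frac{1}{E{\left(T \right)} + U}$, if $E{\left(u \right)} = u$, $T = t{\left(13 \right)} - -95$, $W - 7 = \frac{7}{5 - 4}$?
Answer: $- \frac{1}{7468} \approx -0.0001339$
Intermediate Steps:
$W = 14$ ($W = 7 + \frac{7}{5 - 4} = 7 + \frac{7}{1} = 7 + 7 \cdot 1 = 7 + 7 = 14$)
$t{\left(h \right)} = \left(1 + h\right) \left(14 + h\right)$ ($t{\left(h \right)} = \left(h + 1\right) \left(h + 14\right) = \left(1 + h\right) \left(14 + h\right)$)
$T = 473$ ($T = \left(14 + 13^{2} + 15 \cdot 13\right) - -95 = \left(14 + 169 + 195\right) + 95 = 378 + 95 = 473$)
$U = -7941$
$\frac{1}{E{\left(T \right)} + U} = \frac{1}{473 - 7941} = \frac{1}{-7468} = - \frac{1}{7468}$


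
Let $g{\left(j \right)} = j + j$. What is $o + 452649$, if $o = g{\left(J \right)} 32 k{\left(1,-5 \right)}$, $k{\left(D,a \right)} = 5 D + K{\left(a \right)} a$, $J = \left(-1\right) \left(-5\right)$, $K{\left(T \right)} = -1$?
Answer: $455849$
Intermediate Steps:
$J = 5$
$k{\left(D,a \right)} = - a + 5 D$ ($k{\left(D,a \right)} = 5 D - a = - a + 5 D$)
$g{\left(j \right)} = 2 j$
$o = 3200$ ($o = 2 \cdot 5 \cdot 32 \left(\left(-1\right) \left(-5\right) + 5 \cdot 1\right) = 10 \cdot 32 \left(5 + 5\right) = 320 \cdot 10 = 3200$)
$o + 452649 = 3200 + 452649 = 455849$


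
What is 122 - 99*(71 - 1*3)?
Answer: -6610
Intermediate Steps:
122 - 99*(71 - 1*3) = 122 - 99*(71 - 3) = 122 - 99*68 = 122 - 6732 = -6610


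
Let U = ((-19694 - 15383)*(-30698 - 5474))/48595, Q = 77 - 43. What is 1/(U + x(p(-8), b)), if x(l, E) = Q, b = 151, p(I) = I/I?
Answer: 48595/1270457474 ≈ 3.8250e-5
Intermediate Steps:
p(I) = 1
Q = 34
x(l, E) = 34
U = 1268805244/48595 (U = -35077*(-36172)*(1/48595) = 1268805244*(1/48595) = 1268805244/48595 ≈ 26110.)
1/(U + x(p(-8), b)) = 1/(1268805244/48595 + 34) = 1/(1270457474/48595) = 48595/1270457474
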